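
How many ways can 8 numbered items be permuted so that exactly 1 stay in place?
Choose the 1 fixed point C(8,1) = 8, derange the rest: !7 = Σ_{j=0}^{7} (-1)^j·7!/j! = 5040 - 5040 + 2520 - 840 + 210 - 42 + 7 - 1 = 1854. Product = 8 × 1854 = 14832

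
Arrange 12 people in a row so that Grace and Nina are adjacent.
Treat as block: (12-1)! × 2! = 39916800 × 2 = 79833600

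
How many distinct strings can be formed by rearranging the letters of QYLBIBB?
7! / (1! × 1! × 3! × 1! × 1!) = 840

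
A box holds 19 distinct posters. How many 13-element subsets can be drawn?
C(19,13) = 19!/(13!×6!) = 27132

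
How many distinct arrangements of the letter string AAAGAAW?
7! / (1! × 1! × 5!) = 42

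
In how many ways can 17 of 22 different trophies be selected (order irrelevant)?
C(22,17) = 22!/(17!×5!) = 26334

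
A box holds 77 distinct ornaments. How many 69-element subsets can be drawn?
C(77,69) = 77!/(69!×8!) = 21042072975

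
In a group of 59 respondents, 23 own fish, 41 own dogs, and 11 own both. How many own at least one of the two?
|A∪B| = |A| + |B| - |A∩B| = 23 + 41 - 11 = 53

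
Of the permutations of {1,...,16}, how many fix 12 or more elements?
Exactly j fixed points: C(16,j)·!(16-j); sum over j ≥ 12 (derangement numbers via !m = (m-1)·(!(m-1) + !(m-2)): !0..!4 = 1, 0, 1, 2, 9). Σ_{j=12}^{16} C(16,j)·!(16-j) = C(16,12)·!4 + C(16,13)·!3 + C(16,14)·!2 + C(16,15)·!1 + C(16,16)·!0 = 1820·9 + 560·2 + 120·1 + 16·0 + 1·1 = 17621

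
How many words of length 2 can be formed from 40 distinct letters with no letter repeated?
P(40,2) = 40!/(40-2)! = 1560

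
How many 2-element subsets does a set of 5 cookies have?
C(5,2) = 5!/(2!×3!) = 10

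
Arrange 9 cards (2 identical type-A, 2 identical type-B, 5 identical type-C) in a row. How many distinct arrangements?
9! / (2! × 2! × 5!) = 756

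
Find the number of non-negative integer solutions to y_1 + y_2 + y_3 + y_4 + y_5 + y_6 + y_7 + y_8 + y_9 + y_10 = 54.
C(54+10-1, 10-1) = C(63, 9) = 23667689815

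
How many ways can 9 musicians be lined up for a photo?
9! = 362880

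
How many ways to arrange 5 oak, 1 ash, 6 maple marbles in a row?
12! / (5! × 1! × 6!) = 5544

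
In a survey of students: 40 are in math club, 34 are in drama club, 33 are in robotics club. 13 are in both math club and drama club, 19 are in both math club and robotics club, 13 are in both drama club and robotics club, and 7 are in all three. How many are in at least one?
|A∪B∪C| = 40+34+33-13-19-13+7 = 69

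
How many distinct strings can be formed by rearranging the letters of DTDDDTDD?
8! / (6! × 2!) = 28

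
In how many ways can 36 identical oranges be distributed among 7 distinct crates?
C(36+7-1, 7-1) = C(42, 6) = 5245786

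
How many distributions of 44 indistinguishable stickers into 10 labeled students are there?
C(44+10-1, 10-1) = C(53, 9) = 4431613550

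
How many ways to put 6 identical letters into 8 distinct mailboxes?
C(6+8-1, 8-1) = C(13, 7) = 1716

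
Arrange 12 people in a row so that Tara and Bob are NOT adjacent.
Total - adjacent = 12! - (12-1)!×2 = 479001600 - 79833600 = 399168000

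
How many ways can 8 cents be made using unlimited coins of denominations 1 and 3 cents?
Coefficient of x^8 in 1/(1-x^1) · 1/(1-x^3). Use j coins of 3 for j = 0..⌊8/3⌋ = 2, the rest in 1s: 2 + 1 = 3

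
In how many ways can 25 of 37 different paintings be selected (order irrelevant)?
C(37,25) = 37!/(25!×12!) = 1852482996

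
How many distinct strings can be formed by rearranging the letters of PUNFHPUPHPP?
11! / (1! × 1! × 2! × 5! × 2!) = 83160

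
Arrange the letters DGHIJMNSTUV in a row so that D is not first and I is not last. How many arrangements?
By inclusion-exclusion: 11! - 2×(11-1)! + (11-2)! = 39916800 - 7257600 + 362880 = 33022080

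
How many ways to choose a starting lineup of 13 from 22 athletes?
C(22,13) = 22!/(13!×9!) = 497420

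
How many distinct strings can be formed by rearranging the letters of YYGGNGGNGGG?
11! / (2! × 7! × 2!) = 1980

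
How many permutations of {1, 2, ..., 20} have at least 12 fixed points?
Exactly j fixed points: C(20,j)·!(20-j); sum over j ≥ 12 (derangement numbers via !m = (m-1)·(!(m-1) + !(m-2)): !0..!8 = 1, 0, 1, 2, 9, 44, 265, 1854, 14833). Σ_{j=12}^{20} C(20,j)·!(20-j) = C(20,12)·!8 + C(20,13)·!7 + C(20,14)·!6 + C(20,15)·!5 + C(20,16)·!4 + C(20,17)·!3 + C(20,18)·!2 + C(20,19)·!1 + C(20,20)·!0 = 125970·14833 + 77520·1854 + 38760·265 + 15504·44 + 4845·9 + 1140·2 + 190·1 + 20·0 + 1·1 = 2023234742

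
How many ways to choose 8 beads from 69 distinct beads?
C(69,8) = 69!/(8!×61!) = 8361453672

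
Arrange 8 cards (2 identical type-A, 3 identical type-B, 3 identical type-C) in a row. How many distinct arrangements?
8! / (2! × 3! × 3!) = 560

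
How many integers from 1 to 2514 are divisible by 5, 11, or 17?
⌊2514/5⌋+⌊2514/11⌋+⌊2514/17⌋ - ⌊2514/55⌋-⌊2514/85⌋-⌊2514/187⌋ + ⌊2514/935⌋ = 502+228+147 - 45-29-13 + 2 = 792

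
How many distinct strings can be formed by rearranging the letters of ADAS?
4! / (1! × 2! × 1!) = 12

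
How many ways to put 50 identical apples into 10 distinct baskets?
C(50+10-1, 10-1) = C(59, 9) = 12565671261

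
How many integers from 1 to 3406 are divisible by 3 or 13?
⌊3406/3⌋ + ⌊3406/13⌋ - ⌊3406/39⌋ = 1135 + 262 - 87 = 1310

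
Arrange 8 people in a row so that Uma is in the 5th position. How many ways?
Fix one position: (8-1)! = 5040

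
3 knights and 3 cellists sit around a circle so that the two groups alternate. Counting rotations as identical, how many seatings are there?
Fix one of the knights: (3-1)! ways for the remaining knights, × 3! ways for the cellists = 2 × 6 = 12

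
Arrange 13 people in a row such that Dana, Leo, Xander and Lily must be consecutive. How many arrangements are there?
Treat the 4 as one block: (13-4+1)! × 4! = 3628800 × 24 = 87091200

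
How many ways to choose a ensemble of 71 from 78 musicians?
C(78,71) = 78!/(71!×7!) = 2641902120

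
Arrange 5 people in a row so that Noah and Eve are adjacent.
Treat as block: (5-1)! × 2! = 24 × 2 = 48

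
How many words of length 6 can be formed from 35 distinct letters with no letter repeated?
P(35,6) = 35!/(35-6)! = 1168675200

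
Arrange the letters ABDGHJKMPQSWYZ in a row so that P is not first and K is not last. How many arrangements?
By inclusion-exclusion: 14! - 2×(14-1)! + (14-2)! = 87178291200 - 12454041600 + 479001600 = 75203251200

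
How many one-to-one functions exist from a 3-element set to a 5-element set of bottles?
P(5,3) = 5!/(5-3)! = 60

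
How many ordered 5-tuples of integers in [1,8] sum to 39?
Coefficient of x^39 in (x + x² + ... + x^8)^5. By inclusion-exclusion on dice exceeding 8: Σ_j (-1)^j C(5,j)·C(39-1-8j, 4) = C(5,0)·C(38,4) - C(5,1)·C(30,4) + C(5,2)·C(22,4) - C(5,3)·C(14,4) + C(5,4)·C(6,4) = 1·73815 - 5·27405 + 10·7315 - 10·1001 + 5·15 = 5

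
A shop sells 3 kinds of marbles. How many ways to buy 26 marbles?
C(26+3-1, 3-1) = C(28, 2) = 378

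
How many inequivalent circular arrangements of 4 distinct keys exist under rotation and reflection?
(4-1)!/2 = 6/2 = 3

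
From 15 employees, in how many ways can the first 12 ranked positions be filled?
P(15,12) = 15!/(15-12)! = 217945728000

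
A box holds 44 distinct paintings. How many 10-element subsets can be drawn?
C(44,10) = 44!/(10!×34!) = 2481256778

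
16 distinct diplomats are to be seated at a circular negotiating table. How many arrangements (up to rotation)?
Circular: fix one position, arrange the rest. (16-1)! = 1307674368000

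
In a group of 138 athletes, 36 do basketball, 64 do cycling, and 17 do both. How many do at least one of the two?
|A∪B| = |A| + |B| - |A∩B| = 36 + 64 - 17 = 83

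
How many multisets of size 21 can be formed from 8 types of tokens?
C(21+8-1, 8-1) = C(28, 7) = 1184040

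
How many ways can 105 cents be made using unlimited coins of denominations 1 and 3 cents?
Coefficient of x^105 in 1/(1-x^1) · 1/(1-x^3). Use j coins of 3 for j = 0..⌊105/3⌋ = 35, the rest in 1s: 35 + 1 = 36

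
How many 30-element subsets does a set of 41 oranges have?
C(41,30) = 41!/(30!×11!) = 3159461968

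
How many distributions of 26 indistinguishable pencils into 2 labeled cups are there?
C(26+2-1, 2-1) = C(27, 1) = 27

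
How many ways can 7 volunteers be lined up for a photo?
7! = 5040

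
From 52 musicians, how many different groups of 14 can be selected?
C(52,14) = 52!/(14!×38!) = 1768966344600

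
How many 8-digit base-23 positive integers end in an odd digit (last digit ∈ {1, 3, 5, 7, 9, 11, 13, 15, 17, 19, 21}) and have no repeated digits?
Last∈{1,3,5,7,9,11,13,15,17,19,21}. Last=0: 0. Last nonzero: 11×21×P(21,6) = 9025188480. Total = 9025188480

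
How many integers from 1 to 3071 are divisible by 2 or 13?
⌊3071/2⌋ + ⌊3071/13⌋ - ⌊3071/26⌋ = 1535 + 236 - 118 = 1653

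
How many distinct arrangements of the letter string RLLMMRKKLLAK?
12! / (1! × 3! × 4! × 2! × 2!) = 831600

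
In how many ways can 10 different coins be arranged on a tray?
10! = 3628800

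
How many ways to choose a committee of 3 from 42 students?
C(42,3) = 42!/(3!×39!) = 11480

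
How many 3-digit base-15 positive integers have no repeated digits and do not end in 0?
Last digit: 14 nonzero choices. First digit: 13 (nonzero, ≠last). Middle 1: P(13,1) = 13. Total = 2366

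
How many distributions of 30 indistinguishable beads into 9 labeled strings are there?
C(30+9-1, 9-1) = C(38, 8) = 48903492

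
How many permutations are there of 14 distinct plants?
14! = 87178291200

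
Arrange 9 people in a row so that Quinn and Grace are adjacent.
Treat as block: (9-1)! × 2! = 40320 × 2 = 80640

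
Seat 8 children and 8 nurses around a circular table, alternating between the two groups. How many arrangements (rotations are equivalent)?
Fix one of the children: (8-1)! ways for the remaining children, × 8! ways for the nurses = 5040 × 40320 = 203212800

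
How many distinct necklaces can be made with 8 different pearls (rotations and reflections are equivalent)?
(8-1)!/2 = 5040/2 = 2520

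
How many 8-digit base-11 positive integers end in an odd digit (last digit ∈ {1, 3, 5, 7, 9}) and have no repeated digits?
Last∈{1,3,5,7,9}. Last=0: 0. Last nonzero: 5×9×P(9,6) = 2721600. Total = 2721600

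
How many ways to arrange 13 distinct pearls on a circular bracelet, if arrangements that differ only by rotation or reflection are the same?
(13-1)!/2 = 479001600/2 = 239500800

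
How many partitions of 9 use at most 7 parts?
By conjugation, equals partitions of 9 into parts ≤ 7. Let r_j(i) = number of partitions of i into parts ≤ j, for i = 0..9. r_1(i) = 1 for all i; r_j(i) = r_{j-1}(i) + r_j(i-j). Rows j = 2..7: ≤2: 1 1 2 2 3 3 4 4 5 5; ≤3: 1 1 2 3 4 5 7 8 10 12; ≤4: 1 1 2 3 5 6 9 11 15 18; ≤5: 1 1 2 3 5 7 10 13 18 23; ≤6: 1 1 2 3 5 7 11 14 20 26; ≤7: 1 1 2 3 5 7 11 15 21 28. r_7(9) = 28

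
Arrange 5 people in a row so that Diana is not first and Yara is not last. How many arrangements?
By inclusion-exclusion: 5! - 2×(5-1)! + (5-2)! = 120 - 48 + 6 = 78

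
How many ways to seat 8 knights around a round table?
Circular: fix one position, arrange the rest. (8-1)! = 5040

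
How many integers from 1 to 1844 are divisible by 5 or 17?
⌊1844/5⌋ + ⌊1844/17⌋ - ⌊1844/85⌋ = 368 + 108 - 21 = 455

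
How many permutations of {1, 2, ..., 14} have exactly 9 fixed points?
Choose the 9 fixed points C(14,9) = 2002, derange the rest: !5 = Σ_{j=0}^{5} (-1)^j·5!/j! = 120 - 120 + 60 - 20 + 5 - 1 = 44. Product = 2002 × 44 = 88088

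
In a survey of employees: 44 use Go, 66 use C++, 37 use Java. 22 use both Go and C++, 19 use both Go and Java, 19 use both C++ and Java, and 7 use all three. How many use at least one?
|A∪B∪C| = 44+66+37-22-19-19+7 = 94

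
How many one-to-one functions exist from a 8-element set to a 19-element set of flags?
P(19,8) = 19!/(19-8)! = 3047466240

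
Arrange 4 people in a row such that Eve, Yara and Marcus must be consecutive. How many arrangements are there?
Treat the 3 as one block: (4-3+1)! × 3! = 2 × 6 = 12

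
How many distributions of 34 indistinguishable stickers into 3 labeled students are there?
C(34+3-1, 3-1) = C(36, 2) = 630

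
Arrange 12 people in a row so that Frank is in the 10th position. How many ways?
Fix one position: (12-1)! = 39916800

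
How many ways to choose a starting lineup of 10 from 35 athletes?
C(35,10) = 35!/(10!×25!) = 183579396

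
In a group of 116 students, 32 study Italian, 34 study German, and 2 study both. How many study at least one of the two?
|A∪B| = |A| + |B| - |A∩B| = 32 + 34 - 2 = 64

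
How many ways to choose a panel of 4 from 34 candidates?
C(34,4) = 34!/(4!×30!) = 46376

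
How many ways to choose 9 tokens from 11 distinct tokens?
C(11,9) = 11!/(9!×2!) = 55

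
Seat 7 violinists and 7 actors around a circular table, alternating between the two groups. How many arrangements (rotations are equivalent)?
Fix one of the violinists: (7-1)! ways for the remaining violinists, × 7! ways for the actors = 720 × 5040 = 3628800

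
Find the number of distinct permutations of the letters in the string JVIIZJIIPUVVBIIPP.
17! / (3! × 1! × 1! × 3! × 1! × 6! × 2!) = 6861254400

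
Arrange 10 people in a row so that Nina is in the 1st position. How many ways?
Fix one position: (10-1)! = 362880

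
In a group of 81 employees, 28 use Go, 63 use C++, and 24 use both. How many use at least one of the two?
|A∪B| = |A| + |B| - |A∩B| = 28 + 63 - 24 = 67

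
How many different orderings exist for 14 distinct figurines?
14! = 87178291200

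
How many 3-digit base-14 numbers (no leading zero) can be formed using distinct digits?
First digit: 13 choices (nonzero). Then descending: 13 × 13 × 12 = 2028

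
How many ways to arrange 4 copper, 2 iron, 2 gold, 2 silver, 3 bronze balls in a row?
13! / (4! × 2! × 2! × 2! × 3!) = 5405400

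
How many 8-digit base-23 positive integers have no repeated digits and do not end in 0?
Last digit: 22 nonzero choices. First digit: 21 (nonzero, ≠last). Middle 6: P(21,6) = 39070080. Total = 18050376960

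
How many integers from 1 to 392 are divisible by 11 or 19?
⌊392/11⌋ + ⌊392/19⌋ - ⌊392/209⌋ = 35 + 20 - 1 = 54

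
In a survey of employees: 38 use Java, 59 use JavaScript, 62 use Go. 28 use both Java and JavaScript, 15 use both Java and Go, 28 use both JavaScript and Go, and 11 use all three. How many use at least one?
|A∪B∪C| = 38+59+62-28-15-28+11 = 99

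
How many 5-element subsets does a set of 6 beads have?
C(6,5) = 6!/(5!×1!) = 6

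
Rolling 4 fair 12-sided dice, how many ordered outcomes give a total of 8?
Coefficient of x^8 in (x + x² + ... + x^12)^4. By inclusion-exclusion on dice exceeding 12: Σ_j (-1)^j C(4,j)·C(8-1-12j, 3) = C(4,0)·C(7,3) = 1·35 = 35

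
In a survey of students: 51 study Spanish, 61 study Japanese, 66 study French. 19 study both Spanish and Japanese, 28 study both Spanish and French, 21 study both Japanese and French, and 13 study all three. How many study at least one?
|A∪B∪C| = 51+61+66-19-28-21+13 = 123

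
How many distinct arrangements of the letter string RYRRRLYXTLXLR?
13! / (5! × 3! × 2! × 1! × 2!) = 2162160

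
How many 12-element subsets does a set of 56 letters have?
C(56,12) = 56!/(12!×44!) = 558383307300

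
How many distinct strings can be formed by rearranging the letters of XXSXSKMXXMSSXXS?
15! / (1! × 5! × 7! × 2!) = 1081080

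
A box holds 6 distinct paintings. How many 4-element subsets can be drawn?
C(6,4) = 6!/(4!×2!) = 15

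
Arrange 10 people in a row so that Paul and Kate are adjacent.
Treat as block: (10-1)! × 2! = 362880 × 2 = 725760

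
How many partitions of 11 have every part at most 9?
Let r_j(i) = number of partitions of i into parts ≤ j, for i = 0..11. r_1(i) = 1 for all i; r_j(i) = r_{j-1}(i) + r_j(i-j). Rows j = 2..9: ≤2: 1 1 2 2 3 3 4 4 5 5 6 6; ≤3: 1 1 2 3 4 5 7 8 10 12 14 16; ≤4: 1 1 2 3 5 6 9 11 15 18 23 27; ≤5: 1 1 2 3 5 7 10 13 18 23 30 37; ≤6: 1 1 2 3 5 7 11 14 20 26 35 44; ≤7: 1 1 2 3 5 7 11 15 21 28 38 49; ≤8: 1 1 2 3 5 7 11 15 22 29 40 52; ≤9: 1 1 2 3 5 7 11 15 22 30 41 54. r_9(11) = 54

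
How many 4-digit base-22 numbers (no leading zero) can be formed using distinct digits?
First digit: 21 choices (nonzero). Then descending: 21 × 21 × 20 × 19 = 167580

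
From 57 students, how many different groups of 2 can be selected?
C(57,2) = 57!/(2!×55!) = 1596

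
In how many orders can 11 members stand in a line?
11! = 39916800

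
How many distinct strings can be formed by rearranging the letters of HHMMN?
5! / (1! × 2! × 2!) = 30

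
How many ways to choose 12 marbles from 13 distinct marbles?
C(13,12) = 13!/(12!×1!) = 13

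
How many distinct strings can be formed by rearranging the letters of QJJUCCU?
7! / (1! × 2! × 2! × 2!) = 630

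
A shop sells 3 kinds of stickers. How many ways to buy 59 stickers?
C(59+3-1, 3-1) = C(61, 2) = 1830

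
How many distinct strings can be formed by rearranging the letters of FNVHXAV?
7! / (1! × 1! × 1! × 1! × 2! × 1!) = 2520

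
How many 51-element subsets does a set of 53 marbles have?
C(53,51) = 53!/(51!×2!) = 1378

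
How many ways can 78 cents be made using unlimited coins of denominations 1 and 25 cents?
Coefficient of x^78 in 1/(1-x^1) · 1/(1-x^25). Use j coins of 25 for j = 0..⌊78/25⌋ = 3, the rest in 1s: 3 + 1 = 4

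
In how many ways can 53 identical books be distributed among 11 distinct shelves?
C(53+11-1, 11-1) = C(63, 10) = 127805525001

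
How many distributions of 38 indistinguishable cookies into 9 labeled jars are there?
C(38+9-1, 9-1) = C(46, 8) = 260932815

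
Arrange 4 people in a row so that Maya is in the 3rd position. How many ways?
Fix one position: (4-1)! = 6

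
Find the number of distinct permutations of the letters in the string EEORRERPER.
10! / (1! × 4! × 4! × 1!) = 6300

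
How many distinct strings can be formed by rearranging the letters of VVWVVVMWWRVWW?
13! / (1! × 1! × 6! × 5!) = 72072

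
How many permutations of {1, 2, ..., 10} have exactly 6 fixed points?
Choose the 6 fixed points C(10,6) = 210, derange the rest: !4 = Σ_{j=0}^{4} (-1)^j·4!/j! = 24 - 24 + 12 - 4 + 1 = 9. Product = 210 × 9 = 1890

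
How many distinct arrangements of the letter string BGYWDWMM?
8! / (1! × 1! × 2! × 1! × 2! × 1!) = 10080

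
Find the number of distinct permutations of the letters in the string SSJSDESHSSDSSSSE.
16! / (2! × 1! × 2! × 10! × 1!) = 1441440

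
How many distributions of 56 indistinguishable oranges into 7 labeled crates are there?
C(56+7-1, 7-1) = C(62, 6) = 61474519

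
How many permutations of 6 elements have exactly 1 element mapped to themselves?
Choose the 1 fixed point C(6,1) = 6, derange the rest: !5 = Σ_{j=0}^{5} (-1)^j·5!/j! = 120 - 120 + 60 - 20 + 5 - 1 = 44. Product = 6 × 44 = 264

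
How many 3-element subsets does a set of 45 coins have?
C(45,3) = 45!/(3!×42!) = 14190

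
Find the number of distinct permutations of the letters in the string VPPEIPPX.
8! / (1! × 1! × 1! × 4! × 1!) = 1680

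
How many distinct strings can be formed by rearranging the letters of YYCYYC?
6! / (4! × 2!) = 15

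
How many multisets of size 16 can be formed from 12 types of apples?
C(16+12-1, 12-1) = C(27, 11) = 13037895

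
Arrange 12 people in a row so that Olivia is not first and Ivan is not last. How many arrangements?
By inclusion-exclusion: 12! - 2×(12-1)! + (12-2)! = 479001600 - 79833600 + 3628800 = 402796800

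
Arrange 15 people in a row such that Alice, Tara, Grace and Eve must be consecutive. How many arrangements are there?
Treat the 4 as one block: (15-4+1)! × 4! = 479001600 × 24 = 11496038400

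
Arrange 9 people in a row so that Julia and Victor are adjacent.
Treat as block: (9-1)! × 2! = 40320 × 2 = 80640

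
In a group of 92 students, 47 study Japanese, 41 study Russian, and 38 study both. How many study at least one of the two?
|A∪B| = |A| + |B| - |A∩B| = 47 + 41 - 38 = 50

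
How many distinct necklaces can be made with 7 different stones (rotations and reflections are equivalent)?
(7-1)!/2 = 720/2 = 360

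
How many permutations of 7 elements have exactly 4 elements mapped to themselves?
Choose the 4 fixed points C(7,4) = 35, derange the rest: !3 = Σ_{j=0}^{3} (-1)^j·3!/j! = 6 - 6 + 3 - 1 = 2. Product = 35 × 2 = 70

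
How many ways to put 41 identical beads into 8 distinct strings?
C(41+8-1, 8-1) = C(48, 7) = 73629072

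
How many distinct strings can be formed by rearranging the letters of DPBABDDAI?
9! / (1! × 2! × 3! × 1! × 2!) = 15120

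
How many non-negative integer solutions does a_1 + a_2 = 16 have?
C(16+2-1, 2-1) = C(17, 1) = 17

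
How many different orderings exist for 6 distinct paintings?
6! = 720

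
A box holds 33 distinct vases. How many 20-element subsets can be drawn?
C(33,20) = 33!/(20!×13!) = 573166440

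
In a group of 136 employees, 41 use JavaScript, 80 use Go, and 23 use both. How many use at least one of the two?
|A∪B| = |A| + |B| - |A∩B| = 41 + 80 - 23 = 98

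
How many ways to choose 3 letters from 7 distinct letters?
C(7,3) = 7!/(3!×4!) = 35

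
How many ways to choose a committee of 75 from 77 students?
C(77,75) = 77!/(75!×2!) = 2926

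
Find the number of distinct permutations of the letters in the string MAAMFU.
6! / (2! × 1! × 2! × 1!) = 180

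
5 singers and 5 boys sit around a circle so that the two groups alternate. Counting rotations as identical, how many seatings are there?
Fix one of the singers: (5-1)! ways for the remaining singers, × 5! ways for the boys = 24 × 120 = 2880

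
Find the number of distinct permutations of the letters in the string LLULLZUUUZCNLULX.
16! / (1! × 2! × 6! × 5! × 1! × 1!) = 121080960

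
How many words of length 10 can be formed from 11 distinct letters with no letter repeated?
P(11,10) = 11!/(11-10)! = 39916800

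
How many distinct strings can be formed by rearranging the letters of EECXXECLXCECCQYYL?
17! / (1! × 2! × 2! × 3! × 5! × 4!) = 5145940800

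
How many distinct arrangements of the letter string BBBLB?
5! / (1! × 4!) = 5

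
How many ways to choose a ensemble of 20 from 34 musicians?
C(34,20) = 34!/(20!×14!) = 1391975640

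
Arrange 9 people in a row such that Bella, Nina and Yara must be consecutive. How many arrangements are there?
Treat the 3 as one block: (9-3+1)! × 3! = 5040 × 6 = 30240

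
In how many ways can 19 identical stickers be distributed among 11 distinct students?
C(19+11-1, 11-1) = C(29, 10) = 20030010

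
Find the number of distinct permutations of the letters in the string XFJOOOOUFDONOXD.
15! / (1! × 2! × 2! × 1! × 1! × 6! × 2!) = 227026800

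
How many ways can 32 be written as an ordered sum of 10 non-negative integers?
C(32+10-1, 10-1) = C(41, 9) = 350343565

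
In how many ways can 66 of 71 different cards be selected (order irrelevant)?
C(71,66) = 71!/(66!×5!) = 13019909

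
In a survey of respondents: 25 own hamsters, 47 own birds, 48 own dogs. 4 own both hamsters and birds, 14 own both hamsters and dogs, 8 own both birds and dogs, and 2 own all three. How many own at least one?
|A∪B∪C| = 25+47+48-4-14-8+2 = 96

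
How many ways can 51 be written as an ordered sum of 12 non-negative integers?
C(51+12-1, 12-1) = C(62, 11) = 508271323092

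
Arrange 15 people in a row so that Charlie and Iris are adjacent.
Treat as block: (15-1)! × 2! = 87178291200 × 2 = 174356582400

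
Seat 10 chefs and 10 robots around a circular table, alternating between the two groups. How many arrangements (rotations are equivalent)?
Fix one of the chefs: (10-1)! ways for the remaining chefs, × 10! ways for the robots = 362880 × 3628800 = 1316818944000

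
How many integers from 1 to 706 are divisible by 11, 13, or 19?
⌊706/11⌋+⌊706/13⌋+⌊706/19⌋ - ⌊706/143⌋-⌊706/209⌋-⌊706/247⌋ + ⌊706/2717⌋ = 64+54+37 - 4-3-2 + 0 = 146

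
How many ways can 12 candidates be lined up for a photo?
12! = 479001600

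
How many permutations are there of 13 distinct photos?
13! = 6227020800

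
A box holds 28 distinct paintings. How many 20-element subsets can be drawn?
C(28,20) = 28!/(20!×8!) = 3108105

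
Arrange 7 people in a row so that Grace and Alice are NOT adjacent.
Total - adjacent = 7! - (7-1)!×2 = 5040 - 1440 = 3600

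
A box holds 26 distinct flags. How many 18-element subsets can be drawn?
C(26,18) = 26!/(18!×8!) = 1562275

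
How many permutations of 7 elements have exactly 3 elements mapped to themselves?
Choose the 3 fixed points C(7,3) = 35, derange the rest: !4 = Σ_{j=0}^{4} (-1)^j·4!/j! = 24 - 24 + 12 - 4 + 1 = 9. Product = 35 × 9 = 315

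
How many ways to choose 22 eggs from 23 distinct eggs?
C(23,22) = 23!/(22!×1!) = 23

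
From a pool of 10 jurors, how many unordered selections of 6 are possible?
C(10,6) = 10!/(6!×4!) = 210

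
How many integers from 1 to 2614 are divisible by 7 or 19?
⌊2614/7⌋ + ⌊2614/19⌋ - ⌊2614/133⌋ = 373 + 137 - 19 = 491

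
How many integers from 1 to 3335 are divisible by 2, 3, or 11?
⌊3335/2⌋+⌊3335/3⌋+⌊3335/11⌋ - ⌊3335/6⌋-⌊3335/22⌋-⌊3335/33⌋ + ⌊3335/66⌋ = 1667+1111+303 - 555-151-101 + 50 = 2324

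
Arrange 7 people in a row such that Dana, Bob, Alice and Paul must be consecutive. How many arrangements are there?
Treat the 4 as one block: (7-4+1)! × 4! = 24 × 24 = 576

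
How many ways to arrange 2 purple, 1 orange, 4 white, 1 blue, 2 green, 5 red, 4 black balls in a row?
19! / (2! × 1! × 4! × 1! × 2! × 5! × 4!) = 439977938400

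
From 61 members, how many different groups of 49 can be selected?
C(61,49) = 61!/(49!×12!) = 1742058970275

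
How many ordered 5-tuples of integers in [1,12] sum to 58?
Coefficient of x^58 in (x + x² + ... + x^12)^5. By inclusion-exclusion on dice exceeding 12: Σ_j (-1)^j C(5,j)·C(58-1-12j, 4) = C(5,0)·C(57,4) - C(5,1)·C(45,4) + C(5,2)·C(33,4) - C(5,3)·C(21,4) + C(5,4)·C(9,4) = 1·395010 - 5·148995 + 10·40920 - 10·5985 + 5·126 = 15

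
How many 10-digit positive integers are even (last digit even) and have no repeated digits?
Last∈{0,2,4,6,8}. Last=0: 362880. Last nonzero: 4×8×P(8,8) = 1290240. Total = 1653120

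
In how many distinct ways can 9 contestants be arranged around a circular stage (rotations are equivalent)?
Circular: fix one position, arrange the rest. (9-1)! = 40320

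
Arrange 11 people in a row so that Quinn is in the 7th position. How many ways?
Fix one position: (11-1)! = 3628800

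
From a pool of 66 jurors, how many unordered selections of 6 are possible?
C(66,6) = 66!/(6!×60!) = 90858768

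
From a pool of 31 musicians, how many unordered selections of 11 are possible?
C(31,11) = 31!/(11!×20!) = 84672315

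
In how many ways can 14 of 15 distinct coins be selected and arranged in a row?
P(15,14) = 15!/(15-14)! = 1307674368000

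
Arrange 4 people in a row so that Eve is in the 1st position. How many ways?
Fix one position: (4-1)! = 6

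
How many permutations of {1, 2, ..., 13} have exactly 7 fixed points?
Choose the 7 fixed points C(13,7) = 1716, derange the rest: !6 = Σ_{j=0}^{6} (-1)^j·6!/j! = 720 - 720 + 360 - 120 + 30 - 6 + 1 = 265. Product = 1716 × 265 = 454740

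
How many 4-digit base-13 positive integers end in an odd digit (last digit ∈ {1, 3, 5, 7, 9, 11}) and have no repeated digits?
Last∈{1,3,5,7,9,11}. Last=0: 0. Last nonzero: 6×11×P(11,2) = 7260. Total = 7260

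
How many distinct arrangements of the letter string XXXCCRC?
7! / (1! × 3! × 3!) = 140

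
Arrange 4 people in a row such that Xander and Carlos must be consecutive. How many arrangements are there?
Treat the 2 as one block: (4-2+1)! × 2! = 6 × 2 = 12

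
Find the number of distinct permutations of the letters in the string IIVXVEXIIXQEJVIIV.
17! / (4! × 2! × 1! × 1! × 3! × 6!) = 1715313600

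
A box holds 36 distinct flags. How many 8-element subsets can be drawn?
C(36,8) = 36!/(8!×28!) = 30260340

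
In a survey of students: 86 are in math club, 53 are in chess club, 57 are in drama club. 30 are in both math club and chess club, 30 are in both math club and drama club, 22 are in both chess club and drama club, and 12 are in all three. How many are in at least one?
|A∪B∪C| = 86+53+57-30-30-22+12 = 126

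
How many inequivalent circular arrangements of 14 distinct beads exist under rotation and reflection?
(14-1)!/2 = 6227020800/2 = 3113510400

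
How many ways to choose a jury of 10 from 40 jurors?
C(40,10) = 40!/(10!×30!) = 847660528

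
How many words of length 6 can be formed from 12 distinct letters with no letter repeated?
P(12,6) = 12!/(12-6)! = 665280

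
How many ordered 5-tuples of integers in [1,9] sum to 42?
Coefficient of x^42 in (x + x² + ... + x^9)^5. By inclusion-exclusion on dice exceeding 9: Σ_j (-1)^j C(5,j)·C(42-1-9j, 4) = C(5,0)·C(41,4) - C(5,1)·C(32,4) + C(5,2)·C(23,4) - C(5,3)·C(14,4) + C(5,4)·C(5,4) = 1·101270 - 5·35960 + 10·8855 - 10·1001 + 5·5 = 35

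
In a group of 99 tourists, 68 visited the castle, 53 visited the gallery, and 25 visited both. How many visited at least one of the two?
|A∪B| = |A| + |B| - |A∩B| = 68 + 53 - 25 = 96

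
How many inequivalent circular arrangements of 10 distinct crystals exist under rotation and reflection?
(10-1)!/2 = 362880/2 = 181440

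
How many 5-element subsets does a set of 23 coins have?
C(23,5) = 23!/(5!×18!) = 33649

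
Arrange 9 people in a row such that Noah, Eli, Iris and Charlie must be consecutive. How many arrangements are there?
Treat the 4 as one block: (9-4+1)! × 4! = 720 × 24 = 17280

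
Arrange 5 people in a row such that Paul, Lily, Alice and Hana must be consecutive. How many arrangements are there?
Treat the 4 as one block: (5-4+1)! × 4! = 2 × 24 = 48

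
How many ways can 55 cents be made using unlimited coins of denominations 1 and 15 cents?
Coefficient of x^55 in 1/(1-x^1) · 1/(1-x^15). Use j coins of 15 for j = 0..⌊55/15⌋ = 3, the rest in 1s: 3 + 1 = 4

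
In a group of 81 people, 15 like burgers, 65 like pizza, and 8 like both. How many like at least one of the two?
|A∪B| = |A| + |B| - |A∩B| = 15 + 65 - 8 = 72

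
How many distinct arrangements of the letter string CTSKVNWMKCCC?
12! / (1! × 1! × 1! × 1! × 1! × 1! × 2! × 4!) = 9979200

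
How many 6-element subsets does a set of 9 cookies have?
C(9,6) = 9!/(6!×3!) = 84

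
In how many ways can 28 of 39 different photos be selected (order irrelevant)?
C(39,28) = 39!/(28!×11!) = 1676056044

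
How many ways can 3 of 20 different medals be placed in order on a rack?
P(20,3) = 20!/(20-3)! = 6840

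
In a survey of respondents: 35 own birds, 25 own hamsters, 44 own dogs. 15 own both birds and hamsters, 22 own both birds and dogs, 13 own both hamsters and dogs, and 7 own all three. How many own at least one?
|A∪B∪C| = 35+25+44-15-22-13+7 = 61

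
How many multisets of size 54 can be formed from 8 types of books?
C(54+8-1, 8-1) = C(61, 7) = 436270780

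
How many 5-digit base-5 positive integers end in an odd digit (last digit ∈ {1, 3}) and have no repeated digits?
Last∈{1,3}. Last=0: 0. Last nonzero: 2×3×P(3,3) = 36. Total = 36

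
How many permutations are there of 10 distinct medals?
10! = 3628800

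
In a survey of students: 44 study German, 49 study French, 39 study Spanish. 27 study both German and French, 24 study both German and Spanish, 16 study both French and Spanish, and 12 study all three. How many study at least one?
|A∪B∪C| = 44+49+39-27-24-16+12 = 77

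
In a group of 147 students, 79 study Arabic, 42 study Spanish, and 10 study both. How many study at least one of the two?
|A∪B| = |A| + |B| - |A∩B| = 79 + 42 - 10 = 111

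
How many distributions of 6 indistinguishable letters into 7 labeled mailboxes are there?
C(6+7-1, 7-1) = C(12, 6) = 924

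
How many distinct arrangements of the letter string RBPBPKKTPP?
10! / (2! × 1! × 4! × 1! × 2!) = 37800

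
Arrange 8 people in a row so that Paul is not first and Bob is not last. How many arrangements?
By inclusion-exclusion: 8! - 2×(8-1)! + (8-2)! = 40320 - 10080 + 720 = 30960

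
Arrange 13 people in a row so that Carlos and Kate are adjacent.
Treat as block: (13-1)! × 2! = 479001600 × 2 = 958003200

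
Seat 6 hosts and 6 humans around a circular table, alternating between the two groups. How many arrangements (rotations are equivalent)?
Fix one of the hosts: (6-1)! ways for the remaining hosts, × 6! ways for the humans = 120 × 720 = 86400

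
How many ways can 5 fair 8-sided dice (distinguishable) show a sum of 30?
Coefficient of x^30 in (x + x² + ... + x^8)^5. By inclusion-exclusion on dice exceeding 8: Σ_j (-1)^j C(5,j)·C(30-1-8j, 4) = C(5,0)·C(29,4) - C(5,1)·C(21,4) + C(5,2)·C(13,4) - C(5,3)·C(5,4) = 1·23751 - 5·5985 + 10·715 - 10·5 = 926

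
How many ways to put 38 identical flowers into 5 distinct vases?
C(38+5-1, 5-1) = C(42, 4) = 111930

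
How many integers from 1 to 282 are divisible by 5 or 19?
⌊282/5⌋ + ⌊282/19⌋ - ⌊282/95⌋ = 56 + 14 - 2 = 68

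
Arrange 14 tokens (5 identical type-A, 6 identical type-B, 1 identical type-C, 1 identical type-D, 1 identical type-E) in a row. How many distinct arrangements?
14! / (5! × 6! × 1! × 1! × 1!) = 1009008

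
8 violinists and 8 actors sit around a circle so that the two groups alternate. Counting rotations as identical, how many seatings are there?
Fix one of the violinists: (8-1)! ways for the remaining violinists, × 8! ways for the actors = 5040 × 40320 = 203212800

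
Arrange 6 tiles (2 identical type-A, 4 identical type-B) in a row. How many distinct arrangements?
6! / (2! × 4!) = 15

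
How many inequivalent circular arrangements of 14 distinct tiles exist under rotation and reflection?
(14-1)!/2 = 6227020800/2 = 3113510400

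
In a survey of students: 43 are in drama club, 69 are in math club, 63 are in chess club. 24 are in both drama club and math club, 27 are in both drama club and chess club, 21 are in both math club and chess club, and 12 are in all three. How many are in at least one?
|A∪B∪C| = 43+69+63-24-27-21+12 = 115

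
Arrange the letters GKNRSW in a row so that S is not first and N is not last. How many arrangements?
By inclusion-exclusion: 6! - 2×(6-1)! + (6-2)! = 720 - 240 + 24 = 504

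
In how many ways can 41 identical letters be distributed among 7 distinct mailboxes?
C(41+7-1, 7-1) = C(47, 6) = 10737573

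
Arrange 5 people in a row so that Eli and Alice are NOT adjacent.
Total - adjacent = 5! - (5-1)!×2 = 120 - 48 = 72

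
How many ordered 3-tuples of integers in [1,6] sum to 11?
Coefficient of x^11 in (x + x² + ... + x^6)^3. By inclusion-exclusion on dice exceeding 6: Σ_j (-1)^j C(3,j)·C(11-1-6j, 2) = C(3,0)·C(10,2) - C(3,1)·C(4,2) = 1·45 - 3·6 = 27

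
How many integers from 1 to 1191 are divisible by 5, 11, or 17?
⌊1191/5⌋+⌊1191/11⌋+⌊1191/17⌋ - ⌊1191/55⌋-⌊1191/85⌋-⌊1191/187⌋ + ⌊1191/935⌋ = 238+108+70 - 21-14-6 + 1 = 376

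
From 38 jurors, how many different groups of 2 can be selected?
C(38,2) = 38!/(2!×36!) = 703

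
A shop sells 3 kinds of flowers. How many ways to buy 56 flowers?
C(56+3-1, 3-1) = C(58, 2) = 1653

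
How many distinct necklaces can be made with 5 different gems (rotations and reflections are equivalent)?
(5-1)!/2 = 24/2 = 12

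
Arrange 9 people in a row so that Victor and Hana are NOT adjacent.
Total - adjacent = 9! - (9-1)!×2 = 362880 - 80640 = 282240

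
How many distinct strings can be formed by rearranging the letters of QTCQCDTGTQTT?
12! / (1! × 2! × 1! × 3! × 5!) = 332640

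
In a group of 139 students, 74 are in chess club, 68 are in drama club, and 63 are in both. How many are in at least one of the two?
|A∪B| = |A| + |B| - |A∩B| = 74 + 68 - 63 = 79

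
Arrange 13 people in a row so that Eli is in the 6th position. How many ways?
Fix one position: (13-1)! = 479001600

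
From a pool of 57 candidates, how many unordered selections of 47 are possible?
C(57,47) = 57!/(47!×10!) = 43183019880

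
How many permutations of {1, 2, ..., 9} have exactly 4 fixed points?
Choose the 4 fixed points C(9,4) = 126, derange the rest: !5 = Σ_{j=0}^{5} (-1)^j·5!/j! = 120 - 120 + 60 - 20 + 5 - 1 = 44. Product = 126 × 44 = 5544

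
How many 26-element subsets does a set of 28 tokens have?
C(28,26) = 28!/(26!×2!) = 378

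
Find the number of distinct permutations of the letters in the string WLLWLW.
6! / (3! × 3!) = 20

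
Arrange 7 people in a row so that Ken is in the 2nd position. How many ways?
Fix one position: (7-1)! = 720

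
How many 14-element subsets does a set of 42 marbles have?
C(42,14) = 42!/(14!×28!) = 52860229080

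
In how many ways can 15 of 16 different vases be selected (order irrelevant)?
C(16,15) = 16!/(15!×1!) = 16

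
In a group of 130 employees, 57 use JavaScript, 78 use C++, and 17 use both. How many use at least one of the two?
|A∪B| = |A| + |B| - |A∩B| = 57 + 78 - 17 = 118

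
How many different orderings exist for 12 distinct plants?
12! = 479001600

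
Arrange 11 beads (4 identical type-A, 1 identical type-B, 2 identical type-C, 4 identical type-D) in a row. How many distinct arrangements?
11! / (4! × 1! × 2! × 4!) = 34650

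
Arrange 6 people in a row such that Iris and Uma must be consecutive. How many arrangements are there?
Treat the 2 as one block: (6-2+1)! × 2! = 120 × 2 = 240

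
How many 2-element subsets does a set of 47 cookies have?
C(47,2) = 47!/(2!×45!) = 1081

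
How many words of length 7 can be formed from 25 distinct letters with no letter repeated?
P(25,7) = 25!/(25-7)! = 2422728000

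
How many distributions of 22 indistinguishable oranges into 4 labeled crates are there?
C(22+4-1, 4-1) = C(25, 3) = 2300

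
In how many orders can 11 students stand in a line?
11! = 39916800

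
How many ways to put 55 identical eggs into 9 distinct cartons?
C(55+9-1, 9-1) = C(63, 8) = 3872894697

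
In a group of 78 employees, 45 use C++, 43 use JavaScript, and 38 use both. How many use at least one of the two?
|A∪B| = |A| + |B| - |A∩B| = 45 + 43 - 38 = 50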